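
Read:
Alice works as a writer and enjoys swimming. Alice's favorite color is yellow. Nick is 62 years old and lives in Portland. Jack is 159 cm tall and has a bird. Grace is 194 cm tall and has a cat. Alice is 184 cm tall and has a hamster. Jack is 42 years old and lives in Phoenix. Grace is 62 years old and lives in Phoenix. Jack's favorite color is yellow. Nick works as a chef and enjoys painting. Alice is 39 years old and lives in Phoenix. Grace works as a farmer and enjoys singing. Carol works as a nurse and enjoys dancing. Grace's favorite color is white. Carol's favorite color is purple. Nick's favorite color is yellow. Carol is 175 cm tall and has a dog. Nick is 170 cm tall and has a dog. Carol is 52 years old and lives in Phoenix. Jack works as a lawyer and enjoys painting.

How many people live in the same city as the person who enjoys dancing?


Person with hobby dancing is Carol, city Phoenix. Count = 4

4


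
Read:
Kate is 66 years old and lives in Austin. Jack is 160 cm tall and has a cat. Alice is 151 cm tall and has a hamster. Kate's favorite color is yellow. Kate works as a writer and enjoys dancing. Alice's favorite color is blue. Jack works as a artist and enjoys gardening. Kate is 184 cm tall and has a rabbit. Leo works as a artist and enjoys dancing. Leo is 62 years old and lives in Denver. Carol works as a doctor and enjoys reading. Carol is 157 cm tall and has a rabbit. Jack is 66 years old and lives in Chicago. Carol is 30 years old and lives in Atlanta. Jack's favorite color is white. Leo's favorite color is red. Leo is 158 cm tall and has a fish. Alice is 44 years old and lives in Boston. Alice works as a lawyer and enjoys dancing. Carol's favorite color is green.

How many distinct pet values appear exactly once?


Unique pet values: 3

3


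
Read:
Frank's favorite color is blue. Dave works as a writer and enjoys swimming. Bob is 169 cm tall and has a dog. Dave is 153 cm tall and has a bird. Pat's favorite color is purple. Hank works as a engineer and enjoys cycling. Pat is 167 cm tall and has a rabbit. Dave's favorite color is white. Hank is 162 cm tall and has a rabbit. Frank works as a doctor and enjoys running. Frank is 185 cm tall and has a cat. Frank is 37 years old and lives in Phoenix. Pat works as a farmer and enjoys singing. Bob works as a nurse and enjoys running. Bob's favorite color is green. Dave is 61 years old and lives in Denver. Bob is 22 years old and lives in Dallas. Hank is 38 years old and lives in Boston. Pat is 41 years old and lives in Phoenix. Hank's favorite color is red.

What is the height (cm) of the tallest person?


Tallest: Frank at 185 cm

185


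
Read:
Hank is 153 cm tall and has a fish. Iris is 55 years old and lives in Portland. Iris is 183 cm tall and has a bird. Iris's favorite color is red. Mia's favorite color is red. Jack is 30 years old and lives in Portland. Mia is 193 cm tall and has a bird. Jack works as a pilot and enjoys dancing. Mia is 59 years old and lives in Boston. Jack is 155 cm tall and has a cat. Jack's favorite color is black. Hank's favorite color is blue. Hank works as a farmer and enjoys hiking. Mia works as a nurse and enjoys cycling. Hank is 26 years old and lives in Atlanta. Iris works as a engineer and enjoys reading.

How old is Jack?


Jack is 30 years old

30


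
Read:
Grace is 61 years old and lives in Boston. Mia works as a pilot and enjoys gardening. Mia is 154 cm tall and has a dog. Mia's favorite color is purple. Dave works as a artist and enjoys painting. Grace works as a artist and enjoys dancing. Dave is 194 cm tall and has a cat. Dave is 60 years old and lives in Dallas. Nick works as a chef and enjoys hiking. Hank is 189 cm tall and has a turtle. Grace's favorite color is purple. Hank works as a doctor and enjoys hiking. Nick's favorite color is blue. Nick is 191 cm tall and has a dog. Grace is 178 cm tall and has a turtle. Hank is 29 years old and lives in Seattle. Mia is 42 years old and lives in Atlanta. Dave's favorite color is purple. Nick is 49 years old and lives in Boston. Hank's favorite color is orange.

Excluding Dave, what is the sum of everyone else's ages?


Sum (excluding Dave): 181

181


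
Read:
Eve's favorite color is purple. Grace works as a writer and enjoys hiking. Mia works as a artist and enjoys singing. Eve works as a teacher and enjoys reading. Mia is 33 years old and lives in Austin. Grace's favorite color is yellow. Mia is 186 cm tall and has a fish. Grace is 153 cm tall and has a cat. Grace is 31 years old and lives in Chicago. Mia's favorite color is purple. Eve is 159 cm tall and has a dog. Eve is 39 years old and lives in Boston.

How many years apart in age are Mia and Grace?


33 vs 31, diff = 2

2


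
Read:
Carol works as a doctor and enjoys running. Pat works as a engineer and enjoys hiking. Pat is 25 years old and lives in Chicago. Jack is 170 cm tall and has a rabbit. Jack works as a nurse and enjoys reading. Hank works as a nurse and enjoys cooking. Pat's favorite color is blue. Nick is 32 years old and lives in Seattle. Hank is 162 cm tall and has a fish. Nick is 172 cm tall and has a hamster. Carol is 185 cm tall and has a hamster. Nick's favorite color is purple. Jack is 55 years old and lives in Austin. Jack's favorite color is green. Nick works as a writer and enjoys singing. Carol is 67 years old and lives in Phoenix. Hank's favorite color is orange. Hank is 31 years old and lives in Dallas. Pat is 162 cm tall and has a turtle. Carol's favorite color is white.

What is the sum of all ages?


67+32+55+25+31 = 210

210


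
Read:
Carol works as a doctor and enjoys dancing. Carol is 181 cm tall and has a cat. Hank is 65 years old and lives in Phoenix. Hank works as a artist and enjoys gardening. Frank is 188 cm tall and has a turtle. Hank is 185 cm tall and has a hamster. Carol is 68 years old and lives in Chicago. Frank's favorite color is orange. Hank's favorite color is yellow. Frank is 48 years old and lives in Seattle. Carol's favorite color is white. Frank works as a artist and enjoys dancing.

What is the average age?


Sum=181, n=3, avg=60.33

60.33


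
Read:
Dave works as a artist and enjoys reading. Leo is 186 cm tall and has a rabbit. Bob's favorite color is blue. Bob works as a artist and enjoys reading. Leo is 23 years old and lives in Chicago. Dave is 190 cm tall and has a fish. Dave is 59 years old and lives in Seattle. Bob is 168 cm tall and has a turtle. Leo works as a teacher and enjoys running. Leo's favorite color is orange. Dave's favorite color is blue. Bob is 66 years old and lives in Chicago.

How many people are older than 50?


Filter: 2

2


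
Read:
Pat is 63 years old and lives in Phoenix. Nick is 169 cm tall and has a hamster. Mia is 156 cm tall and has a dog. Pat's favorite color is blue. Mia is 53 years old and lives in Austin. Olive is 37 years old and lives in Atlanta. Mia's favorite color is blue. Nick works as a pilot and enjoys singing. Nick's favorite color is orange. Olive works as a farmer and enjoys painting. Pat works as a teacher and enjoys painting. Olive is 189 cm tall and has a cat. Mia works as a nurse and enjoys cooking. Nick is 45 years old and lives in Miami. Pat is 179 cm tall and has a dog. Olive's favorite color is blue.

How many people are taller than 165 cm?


Taller than 165: 3

3


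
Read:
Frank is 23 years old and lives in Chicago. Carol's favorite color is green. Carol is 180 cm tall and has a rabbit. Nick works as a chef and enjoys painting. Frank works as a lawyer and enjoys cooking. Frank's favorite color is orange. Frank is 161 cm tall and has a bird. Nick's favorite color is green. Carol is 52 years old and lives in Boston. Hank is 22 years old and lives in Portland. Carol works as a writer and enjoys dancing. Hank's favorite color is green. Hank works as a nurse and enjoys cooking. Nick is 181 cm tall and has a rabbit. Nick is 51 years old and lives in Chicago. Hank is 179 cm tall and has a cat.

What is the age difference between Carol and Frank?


|52 - 23| = 29

29


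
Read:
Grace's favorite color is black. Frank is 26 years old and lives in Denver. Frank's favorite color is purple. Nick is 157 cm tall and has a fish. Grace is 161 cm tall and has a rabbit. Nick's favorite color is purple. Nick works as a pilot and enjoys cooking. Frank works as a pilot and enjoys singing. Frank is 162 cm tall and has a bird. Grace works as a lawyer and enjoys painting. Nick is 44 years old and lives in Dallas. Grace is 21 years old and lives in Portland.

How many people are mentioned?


People: Frank, Grace, Nick. Count = 3

3


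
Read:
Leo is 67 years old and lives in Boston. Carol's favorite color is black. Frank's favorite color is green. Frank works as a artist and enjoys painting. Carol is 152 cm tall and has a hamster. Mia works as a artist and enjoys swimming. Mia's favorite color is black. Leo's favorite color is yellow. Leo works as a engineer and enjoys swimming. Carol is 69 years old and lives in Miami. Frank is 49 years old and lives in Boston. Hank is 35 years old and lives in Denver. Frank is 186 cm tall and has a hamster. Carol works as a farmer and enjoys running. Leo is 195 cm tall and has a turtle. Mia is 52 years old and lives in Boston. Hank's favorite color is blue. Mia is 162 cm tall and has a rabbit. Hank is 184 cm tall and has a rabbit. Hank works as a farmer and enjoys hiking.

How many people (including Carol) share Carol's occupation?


Carol is a farmer. Count = 2

2


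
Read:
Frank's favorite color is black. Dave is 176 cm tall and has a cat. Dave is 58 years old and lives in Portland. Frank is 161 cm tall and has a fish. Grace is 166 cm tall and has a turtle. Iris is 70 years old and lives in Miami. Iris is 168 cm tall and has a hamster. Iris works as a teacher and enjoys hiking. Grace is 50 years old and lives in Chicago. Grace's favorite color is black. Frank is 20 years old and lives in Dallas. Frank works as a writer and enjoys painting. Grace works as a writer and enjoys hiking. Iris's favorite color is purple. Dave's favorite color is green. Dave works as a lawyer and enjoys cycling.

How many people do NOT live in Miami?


Not in Miami: 3

3


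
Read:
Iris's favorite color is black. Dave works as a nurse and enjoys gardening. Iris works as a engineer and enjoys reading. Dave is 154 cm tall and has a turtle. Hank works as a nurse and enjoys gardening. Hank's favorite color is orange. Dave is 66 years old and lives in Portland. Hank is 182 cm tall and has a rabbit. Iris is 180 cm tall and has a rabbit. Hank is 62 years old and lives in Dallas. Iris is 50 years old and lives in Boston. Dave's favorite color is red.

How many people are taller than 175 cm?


Taller than 175: 2

2


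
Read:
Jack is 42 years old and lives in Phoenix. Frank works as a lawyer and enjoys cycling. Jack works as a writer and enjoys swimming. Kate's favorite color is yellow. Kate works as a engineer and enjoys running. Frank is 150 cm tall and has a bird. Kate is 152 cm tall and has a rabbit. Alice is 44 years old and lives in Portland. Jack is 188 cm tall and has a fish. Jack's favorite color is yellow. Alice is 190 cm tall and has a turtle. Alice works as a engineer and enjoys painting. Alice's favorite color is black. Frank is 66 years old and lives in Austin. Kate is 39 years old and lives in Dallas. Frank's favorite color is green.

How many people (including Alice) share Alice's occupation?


Alice is a engineer. Count = 2

2


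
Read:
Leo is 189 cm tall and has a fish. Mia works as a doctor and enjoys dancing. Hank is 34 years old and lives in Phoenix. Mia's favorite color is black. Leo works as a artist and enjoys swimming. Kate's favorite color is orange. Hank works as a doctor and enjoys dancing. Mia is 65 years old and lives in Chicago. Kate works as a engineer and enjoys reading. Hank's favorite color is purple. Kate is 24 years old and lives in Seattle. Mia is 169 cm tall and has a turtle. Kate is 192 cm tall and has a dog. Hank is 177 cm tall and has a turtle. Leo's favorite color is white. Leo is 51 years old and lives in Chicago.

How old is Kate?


Kate is 24 years old

24


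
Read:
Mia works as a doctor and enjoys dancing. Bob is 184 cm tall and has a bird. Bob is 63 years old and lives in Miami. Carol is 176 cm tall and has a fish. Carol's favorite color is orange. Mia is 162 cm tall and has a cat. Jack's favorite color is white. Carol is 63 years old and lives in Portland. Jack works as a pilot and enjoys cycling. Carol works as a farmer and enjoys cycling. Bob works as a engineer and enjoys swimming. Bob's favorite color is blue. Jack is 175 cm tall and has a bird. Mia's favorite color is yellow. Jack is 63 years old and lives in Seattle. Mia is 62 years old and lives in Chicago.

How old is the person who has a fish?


Person with fish is Carol, age 63

63


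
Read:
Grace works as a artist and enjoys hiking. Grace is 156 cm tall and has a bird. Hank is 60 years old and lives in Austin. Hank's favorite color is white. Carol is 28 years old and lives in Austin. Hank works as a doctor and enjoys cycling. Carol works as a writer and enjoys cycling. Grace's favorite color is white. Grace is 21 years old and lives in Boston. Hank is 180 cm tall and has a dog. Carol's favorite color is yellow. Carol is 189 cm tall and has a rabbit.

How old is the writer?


The writer is Carol, age 28

28


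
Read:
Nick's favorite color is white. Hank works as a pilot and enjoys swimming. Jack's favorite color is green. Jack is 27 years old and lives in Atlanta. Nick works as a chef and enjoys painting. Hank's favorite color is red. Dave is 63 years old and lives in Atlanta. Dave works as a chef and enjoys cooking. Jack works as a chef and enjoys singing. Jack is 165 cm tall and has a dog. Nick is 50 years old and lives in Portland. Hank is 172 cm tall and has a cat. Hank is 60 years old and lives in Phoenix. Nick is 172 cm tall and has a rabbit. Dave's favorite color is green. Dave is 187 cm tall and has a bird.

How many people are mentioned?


People: Nick, Hank, Jack, Dave. Count = 4

4


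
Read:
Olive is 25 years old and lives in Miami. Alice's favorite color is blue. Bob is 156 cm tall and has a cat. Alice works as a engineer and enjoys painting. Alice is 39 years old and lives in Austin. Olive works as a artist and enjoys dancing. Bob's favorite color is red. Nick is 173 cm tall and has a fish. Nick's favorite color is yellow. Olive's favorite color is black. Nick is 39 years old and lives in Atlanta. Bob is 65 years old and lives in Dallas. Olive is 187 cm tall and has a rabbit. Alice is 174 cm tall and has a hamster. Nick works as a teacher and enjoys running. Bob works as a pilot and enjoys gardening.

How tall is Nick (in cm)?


Nick is 173 cm tall

173


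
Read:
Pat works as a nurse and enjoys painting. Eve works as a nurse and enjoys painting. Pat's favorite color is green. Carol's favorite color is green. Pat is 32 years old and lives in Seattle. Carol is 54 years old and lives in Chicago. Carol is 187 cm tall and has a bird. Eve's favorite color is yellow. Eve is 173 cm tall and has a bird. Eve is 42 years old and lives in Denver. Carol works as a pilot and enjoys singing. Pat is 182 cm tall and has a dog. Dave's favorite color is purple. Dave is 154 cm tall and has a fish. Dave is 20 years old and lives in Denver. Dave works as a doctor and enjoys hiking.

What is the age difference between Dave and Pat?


|20 - 32| = 12

12


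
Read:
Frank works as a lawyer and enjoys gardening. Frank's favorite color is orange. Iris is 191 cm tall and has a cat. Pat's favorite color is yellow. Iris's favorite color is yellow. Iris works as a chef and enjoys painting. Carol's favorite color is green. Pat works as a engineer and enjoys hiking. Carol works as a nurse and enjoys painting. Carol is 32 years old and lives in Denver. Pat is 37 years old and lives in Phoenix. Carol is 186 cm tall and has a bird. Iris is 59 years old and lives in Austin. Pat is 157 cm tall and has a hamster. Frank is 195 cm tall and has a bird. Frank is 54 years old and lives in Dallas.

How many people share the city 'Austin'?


Count: 1

1


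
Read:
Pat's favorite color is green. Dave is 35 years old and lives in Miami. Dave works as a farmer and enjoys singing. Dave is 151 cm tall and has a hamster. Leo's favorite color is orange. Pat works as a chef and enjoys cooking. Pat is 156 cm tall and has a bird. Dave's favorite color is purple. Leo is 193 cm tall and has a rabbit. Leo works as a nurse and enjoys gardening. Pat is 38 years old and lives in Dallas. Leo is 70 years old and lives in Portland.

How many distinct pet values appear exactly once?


Unique pet values: 3

3


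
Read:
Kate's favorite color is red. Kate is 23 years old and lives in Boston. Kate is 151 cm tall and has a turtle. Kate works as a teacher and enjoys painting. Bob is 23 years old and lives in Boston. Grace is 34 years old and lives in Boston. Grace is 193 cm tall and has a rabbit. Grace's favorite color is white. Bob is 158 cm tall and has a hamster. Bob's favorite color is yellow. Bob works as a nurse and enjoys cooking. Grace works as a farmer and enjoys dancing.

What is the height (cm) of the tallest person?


Tallest: Grace at 193 cm

193


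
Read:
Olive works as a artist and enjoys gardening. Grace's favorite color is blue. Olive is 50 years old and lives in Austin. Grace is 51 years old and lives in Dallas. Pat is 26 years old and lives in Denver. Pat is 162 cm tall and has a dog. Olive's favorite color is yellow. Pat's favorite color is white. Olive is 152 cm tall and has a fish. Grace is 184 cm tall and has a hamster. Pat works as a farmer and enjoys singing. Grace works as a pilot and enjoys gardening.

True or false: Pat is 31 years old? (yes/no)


Pat is actually 26. no

no


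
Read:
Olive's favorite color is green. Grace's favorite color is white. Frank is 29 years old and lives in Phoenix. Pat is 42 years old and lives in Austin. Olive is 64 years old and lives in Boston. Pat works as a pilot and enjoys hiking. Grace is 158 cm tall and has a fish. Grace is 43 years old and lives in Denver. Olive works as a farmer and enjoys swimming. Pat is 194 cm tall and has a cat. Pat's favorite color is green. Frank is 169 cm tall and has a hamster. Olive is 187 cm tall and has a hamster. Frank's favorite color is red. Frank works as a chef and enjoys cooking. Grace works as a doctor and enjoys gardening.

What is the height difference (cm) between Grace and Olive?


|158 - 187| = 29

29


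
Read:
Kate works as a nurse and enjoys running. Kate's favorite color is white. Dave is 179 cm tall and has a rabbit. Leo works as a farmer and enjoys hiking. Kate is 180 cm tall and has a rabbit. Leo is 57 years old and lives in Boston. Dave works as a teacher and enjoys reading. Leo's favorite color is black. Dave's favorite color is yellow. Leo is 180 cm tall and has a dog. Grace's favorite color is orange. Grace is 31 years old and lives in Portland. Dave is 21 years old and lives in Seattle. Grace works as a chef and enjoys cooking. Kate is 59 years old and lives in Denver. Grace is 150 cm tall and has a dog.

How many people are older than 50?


Filter: 2

2


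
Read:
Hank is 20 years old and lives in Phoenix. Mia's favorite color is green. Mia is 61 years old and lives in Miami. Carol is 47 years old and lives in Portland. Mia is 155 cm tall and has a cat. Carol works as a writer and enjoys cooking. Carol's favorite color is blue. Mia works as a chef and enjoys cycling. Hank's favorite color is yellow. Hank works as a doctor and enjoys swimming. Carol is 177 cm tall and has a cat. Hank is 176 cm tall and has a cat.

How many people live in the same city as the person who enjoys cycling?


Person with hobby cycling is Mia, city Miami. Count = 1

1


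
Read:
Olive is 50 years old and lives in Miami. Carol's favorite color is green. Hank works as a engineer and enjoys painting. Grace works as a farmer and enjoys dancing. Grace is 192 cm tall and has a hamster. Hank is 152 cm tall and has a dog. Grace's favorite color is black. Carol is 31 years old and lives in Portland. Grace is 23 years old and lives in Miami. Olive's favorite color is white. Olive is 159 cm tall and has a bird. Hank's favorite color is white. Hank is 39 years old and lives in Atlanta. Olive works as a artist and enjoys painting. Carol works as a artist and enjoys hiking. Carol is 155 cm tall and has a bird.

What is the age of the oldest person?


Oldest: Olive at 50

50


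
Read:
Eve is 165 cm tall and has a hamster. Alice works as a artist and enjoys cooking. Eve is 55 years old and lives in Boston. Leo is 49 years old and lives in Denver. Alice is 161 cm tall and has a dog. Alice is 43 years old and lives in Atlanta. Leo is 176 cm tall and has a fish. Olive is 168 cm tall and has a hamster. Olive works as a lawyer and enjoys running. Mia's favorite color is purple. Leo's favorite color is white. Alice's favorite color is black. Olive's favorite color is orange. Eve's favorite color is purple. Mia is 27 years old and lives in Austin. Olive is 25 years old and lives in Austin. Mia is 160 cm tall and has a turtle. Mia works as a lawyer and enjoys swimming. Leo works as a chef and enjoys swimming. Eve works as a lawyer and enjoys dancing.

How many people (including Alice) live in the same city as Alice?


Alice lives in Atlanta. Count = 1

1


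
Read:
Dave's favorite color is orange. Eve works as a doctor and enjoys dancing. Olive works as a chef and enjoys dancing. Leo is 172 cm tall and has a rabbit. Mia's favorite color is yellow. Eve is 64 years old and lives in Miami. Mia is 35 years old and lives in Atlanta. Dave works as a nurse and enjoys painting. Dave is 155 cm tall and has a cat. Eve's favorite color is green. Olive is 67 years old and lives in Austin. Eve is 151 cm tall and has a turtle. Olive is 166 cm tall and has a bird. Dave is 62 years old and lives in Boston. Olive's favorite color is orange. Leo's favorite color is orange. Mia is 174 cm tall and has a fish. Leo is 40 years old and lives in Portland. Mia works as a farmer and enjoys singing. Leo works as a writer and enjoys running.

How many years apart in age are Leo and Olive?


40 vs 67, diff = 27

27


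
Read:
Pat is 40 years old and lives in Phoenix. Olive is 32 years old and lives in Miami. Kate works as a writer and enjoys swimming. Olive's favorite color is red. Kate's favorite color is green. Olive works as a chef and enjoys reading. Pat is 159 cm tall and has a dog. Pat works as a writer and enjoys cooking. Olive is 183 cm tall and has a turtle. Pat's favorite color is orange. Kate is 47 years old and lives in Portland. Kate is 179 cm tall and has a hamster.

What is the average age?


Sum=119, n=3, avg=39.67

39.67


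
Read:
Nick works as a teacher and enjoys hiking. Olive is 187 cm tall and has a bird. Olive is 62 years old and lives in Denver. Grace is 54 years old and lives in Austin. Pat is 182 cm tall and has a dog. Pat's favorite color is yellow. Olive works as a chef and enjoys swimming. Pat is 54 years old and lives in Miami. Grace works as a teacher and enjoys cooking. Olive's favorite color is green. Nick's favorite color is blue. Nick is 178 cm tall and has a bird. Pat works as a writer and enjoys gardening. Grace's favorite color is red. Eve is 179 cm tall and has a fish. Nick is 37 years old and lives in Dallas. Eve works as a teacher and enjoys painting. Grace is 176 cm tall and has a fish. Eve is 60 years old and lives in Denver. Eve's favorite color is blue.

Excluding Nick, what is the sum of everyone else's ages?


Sum (excluding Nick): 230

230


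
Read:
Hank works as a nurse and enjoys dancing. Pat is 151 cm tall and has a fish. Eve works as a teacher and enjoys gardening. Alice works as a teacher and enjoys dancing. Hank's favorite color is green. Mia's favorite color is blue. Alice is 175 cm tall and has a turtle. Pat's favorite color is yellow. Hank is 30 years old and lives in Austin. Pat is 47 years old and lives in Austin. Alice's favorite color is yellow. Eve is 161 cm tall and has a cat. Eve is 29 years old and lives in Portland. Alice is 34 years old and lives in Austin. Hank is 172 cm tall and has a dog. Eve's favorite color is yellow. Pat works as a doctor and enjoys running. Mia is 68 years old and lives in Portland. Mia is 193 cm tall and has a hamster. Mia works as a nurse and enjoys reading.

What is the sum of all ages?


68+34+47+29+30 = 208

208


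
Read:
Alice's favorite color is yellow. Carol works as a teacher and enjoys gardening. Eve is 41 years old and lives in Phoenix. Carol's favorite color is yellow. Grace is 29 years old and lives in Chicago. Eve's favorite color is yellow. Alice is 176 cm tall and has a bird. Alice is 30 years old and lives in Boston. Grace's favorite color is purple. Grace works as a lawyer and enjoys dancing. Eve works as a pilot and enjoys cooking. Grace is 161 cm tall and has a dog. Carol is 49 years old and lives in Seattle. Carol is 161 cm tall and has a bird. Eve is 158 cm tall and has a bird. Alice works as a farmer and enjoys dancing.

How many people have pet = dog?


Count: 1

1


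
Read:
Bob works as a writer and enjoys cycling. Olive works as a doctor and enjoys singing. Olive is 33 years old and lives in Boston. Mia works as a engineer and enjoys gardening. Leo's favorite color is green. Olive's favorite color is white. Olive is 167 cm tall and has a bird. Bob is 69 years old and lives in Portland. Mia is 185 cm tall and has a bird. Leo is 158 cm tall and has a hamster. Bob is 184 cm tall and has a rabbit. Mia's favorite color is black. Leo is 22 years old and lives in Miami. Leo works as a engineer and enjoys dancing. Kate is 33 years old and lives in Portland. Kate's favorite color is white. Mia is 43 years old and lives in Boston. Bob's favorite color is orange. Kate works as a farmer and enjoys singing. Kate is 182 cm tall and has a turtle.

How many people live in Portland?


Count in Portland: 2

2


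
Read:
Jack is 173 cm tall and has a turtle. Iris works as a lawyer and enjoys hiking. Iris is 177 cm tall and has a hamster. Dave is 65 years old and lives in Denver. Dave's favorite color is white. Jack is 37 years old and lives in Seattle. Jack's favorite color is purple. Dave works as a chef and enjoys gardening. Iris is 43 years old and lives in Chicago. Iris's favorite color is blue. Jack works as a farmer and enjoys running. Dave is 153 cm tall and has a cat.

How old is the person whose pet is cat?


Person with pet=cat is Dave, age 65

65


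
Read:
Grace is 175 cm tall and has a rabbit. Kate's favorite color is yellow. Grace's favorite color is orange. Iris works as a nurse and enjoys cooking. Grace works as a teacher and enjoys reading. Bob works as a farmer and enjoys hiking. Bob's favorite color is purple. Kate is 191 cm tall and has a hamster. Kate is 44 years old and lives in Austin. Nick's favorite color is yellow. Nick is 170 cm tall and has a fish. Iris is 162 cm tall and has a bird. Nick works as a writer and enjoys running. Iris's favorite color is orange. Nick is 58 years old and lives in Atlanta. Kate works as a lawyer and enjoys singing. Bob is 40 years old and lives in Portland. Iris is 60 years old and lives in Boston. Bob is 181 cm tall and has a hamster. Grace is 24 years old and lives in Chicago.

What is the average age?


Sum=226, n=5, avg=45.2

45.2


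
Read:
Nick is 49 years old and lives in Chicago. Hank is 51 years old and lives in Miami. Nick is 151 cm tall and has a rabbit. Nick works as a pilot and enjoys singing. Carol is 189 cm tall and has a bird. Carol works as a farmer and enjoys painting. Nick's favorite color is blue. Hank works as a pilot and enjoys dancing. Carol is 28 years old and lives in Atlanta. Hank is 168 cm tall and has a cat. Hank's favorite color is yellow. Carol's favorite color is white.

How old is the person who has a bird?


Person with bird is Carol, age 28

28


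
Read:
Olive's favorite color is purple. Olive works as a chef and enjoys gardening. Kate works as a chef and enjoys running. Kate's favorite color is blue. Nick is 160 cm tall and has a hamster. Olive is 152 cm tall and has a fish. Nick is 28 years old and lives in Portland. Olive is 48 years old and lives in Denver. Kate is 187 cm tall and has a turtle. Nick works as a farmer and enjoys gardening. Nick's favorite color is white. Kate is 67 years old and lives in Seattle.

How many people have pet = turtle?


Count: 1

1


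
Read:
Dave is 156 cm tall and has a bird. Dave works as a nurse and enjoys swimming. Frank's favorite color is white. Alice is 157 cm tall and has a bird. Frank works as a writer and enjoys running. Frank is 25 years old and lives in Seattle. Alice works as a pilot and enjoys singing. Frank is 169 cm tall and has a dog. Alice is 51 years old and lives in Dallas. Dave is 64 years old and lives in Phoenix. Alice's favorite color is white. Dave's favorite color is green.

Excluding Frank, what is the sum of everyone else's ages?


Sum (excluding Frank): 115

115


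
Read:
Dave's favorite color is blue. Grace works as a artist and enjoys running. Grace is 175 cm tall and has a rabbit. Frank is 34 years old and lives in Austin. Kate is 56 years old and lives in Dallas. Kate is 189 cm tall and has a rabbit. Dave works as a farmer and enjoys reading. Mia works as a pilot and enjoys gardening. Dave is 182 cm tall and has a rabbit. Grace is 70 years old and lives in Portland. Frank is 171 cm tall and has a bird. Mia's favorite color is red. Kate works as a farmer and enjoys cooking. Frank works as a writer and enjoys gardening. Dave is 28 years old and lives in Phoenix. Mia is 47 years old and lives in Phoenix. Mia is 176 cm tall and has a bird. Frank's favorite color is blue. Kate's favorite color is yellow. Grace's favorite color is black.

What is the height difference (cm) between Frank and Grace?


|171 - 175| = 4

4


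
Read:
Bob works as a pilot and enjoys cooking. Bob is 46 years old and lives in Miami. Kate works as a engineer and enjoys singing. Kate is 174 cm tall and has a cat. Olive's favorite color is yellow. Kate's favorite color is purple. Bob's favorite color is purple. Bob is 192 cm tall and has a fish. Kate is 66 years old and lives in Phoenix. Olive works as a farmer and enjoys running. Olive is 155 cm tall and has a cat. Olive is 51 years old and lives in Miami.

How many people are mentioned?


People: Bob, Kate, Olive. Count = 3

3


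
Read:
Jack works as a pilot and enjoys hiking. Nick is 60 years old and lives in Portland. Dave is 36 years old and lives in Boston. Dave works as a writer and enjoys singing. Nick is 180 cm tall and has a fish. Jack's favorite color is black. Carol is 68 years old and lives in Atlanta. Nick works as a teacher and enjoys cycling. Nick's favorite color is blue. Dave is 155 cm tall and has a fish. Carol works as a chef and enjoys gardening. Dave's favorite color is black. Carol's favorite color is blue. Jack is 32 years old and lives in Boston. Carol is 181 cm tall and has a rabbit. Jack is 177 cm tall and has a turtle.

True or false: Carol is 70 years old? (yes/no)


Carol is actually 68. no

no


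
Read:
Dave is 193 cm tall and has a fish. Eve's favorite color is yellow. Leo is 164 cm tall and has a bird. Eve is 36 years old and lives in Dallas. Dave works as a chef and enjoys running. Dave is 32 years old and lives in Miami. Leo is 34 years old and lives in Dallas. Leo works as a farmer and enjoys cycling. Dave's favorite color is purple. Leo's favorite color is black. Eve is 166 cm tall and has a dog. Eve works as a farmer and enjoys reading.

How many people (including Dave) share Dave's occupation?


Dave is a chef. Count = 1

1


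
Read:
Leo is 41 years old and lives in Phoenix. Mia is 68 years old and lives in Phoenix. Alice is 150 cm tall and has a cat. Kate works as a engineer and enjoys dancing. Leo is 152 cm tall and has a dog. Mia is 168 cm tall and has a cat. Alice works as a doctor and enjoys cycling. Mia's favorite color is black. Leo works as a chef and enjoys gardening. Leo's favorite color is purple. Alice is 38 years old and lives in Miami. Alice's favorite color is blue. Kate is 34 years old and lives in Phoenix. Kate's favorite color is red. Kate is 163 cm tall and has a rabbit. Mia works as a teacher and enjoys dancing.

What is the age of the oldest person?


Oldest: Mia at 68

68


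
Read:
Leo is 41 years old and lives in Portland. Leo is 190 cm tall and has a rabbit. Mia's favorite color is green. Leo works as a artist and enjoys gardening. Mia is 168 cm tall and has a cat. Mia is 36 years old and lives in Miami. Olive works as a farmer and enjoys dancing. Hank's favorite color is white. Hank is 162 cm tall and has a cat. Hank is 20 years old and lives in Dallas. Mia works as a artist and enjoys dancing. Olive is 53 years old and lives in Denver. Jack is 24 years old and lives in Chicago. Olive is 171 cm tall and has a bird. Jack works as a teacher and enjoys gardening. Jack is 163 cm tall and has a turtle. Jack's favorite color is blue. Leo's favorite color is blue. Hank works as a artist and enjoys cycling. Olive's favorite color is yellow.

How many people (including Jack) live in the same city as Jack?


Jack lives in Chicago. Count = 1

1


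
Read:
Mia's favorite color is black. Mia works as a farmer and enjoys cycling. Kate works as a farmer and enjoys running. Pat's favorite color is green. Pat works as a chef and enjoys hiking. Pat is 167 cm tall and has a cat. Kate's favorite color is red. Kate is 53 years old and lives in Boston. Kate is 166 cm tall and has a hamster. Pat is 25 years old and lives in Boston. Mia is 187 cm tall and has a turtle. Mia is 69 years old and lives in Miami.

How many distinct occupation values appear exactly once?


Unique occupation values: 1

1


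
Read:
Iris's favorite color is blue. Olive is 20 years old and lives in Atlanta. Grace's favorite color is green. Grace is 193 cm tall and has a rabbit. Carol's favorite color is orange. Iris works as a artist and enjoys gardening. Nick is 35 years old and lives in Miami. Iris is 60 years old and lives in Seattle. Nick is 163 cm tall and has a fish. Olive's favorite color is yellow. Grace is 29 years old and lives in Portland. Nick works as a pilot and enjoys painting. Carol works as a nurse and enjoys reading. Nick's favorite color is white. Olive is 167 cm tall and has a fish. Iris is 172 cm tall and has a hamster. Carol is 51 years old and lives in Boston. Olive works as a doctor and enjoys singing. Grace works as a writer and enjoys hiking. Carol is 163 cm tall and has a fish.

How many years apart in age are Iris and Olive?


60 vs 20, diff = 40

40


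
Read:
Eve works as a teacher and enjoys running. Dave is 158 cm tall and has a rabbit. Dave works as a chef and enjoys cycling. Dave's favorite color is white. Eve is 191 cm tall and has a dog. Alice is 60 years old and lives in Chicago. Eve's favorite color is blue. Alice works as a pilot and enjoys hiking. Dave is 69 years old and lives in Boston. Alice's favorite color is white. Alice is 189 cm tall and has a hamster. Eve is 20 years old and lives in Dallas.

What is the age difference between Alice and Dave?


|60 - 69| = 9

9


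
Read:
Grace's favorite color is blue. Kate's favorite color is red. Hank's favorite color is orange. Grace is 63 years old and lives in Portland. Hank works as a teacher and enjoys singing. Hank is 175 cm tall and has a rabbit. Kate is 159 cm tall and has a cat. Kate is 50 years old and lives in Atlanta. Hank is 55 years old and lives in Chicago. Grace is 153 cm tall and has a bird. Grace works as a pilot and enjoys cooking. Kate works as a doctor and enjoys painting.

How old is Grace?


Grace is 63 years old

63


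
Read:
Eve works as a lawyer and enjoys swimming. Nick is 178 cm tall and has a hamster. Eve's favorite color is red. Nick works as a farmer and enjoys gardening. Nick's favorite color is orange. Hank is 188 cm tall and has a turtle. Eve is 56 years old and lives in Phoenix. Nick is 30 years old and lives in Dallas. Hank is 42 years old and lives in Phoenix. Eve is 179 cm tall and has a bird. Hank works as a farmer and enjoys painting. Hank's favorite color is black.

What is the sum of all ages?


30+42+56 = 128

128


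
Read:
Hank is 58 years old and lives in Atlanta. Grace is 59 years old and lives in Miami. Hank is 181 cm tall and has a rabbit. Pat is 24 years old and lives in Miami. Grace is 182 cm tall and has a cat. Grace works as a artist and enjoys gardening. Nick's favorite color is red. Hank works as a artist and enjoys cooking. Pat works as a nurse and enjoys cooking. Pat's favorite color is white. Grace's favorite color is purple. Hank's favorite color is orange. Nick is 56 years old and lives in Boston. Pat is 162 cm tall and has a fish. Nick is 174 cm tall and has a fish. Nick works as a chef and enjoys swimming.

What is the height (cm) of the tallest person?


Tallest: Grace at 182 cm

182


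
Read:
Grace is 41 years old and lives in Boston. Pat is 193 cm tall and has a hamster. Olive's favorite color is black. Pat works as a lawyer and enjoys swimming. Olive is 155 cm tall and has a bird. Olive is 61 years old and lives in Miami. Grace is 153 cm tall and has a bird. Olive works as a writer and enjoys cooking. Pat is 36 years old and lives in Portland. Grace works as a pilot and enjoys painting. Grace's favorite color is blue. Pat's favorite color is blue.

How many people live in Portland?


Count in Portland: 1

1


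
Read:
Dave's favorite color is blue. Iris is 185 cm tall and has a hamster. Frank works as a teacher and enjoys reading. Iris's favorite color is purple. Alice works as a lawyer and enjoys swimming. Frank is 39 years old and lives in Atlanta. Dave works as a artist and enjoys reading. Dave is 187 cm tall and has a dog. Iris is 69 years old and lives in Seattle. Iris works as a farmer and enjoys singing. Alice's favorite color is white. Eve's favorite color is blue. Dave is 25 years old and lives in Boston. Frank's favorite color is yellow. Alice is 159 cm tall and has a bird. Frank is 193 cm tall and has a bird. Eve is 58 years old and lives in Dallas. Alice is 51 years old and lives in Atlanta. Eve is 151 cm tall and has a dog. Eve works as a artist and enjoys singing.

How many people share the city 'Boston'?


Count: 1

1


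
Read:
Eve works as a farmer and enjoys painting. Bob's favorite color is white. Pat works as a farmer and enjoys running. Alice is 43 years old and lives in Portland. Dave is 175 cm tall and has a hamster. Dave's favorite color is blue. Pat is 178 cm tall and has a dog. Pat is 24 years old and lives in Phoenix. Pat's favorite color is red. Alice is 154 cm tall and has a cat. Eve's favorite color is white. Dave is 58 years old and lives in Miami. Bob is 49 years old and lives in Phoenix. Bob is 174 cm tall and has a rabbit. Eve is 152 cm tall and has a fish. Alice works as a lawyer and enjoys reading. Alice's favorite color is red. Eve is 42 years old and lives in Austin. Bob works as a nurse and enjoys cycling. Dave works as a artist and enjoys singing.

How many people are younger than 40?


Filter: 1

1


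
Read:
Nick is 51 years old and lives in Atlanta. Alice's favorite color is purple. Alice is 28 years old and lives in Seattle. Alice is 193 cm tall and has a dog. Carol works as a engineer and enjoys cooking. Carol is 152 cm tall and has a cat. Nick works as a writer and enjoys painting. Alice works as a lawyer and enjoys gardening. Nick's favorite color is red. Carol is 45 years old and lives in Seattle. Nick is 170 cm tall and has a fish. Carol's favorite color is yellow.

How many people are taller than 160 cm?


Taller than 160: 2

2


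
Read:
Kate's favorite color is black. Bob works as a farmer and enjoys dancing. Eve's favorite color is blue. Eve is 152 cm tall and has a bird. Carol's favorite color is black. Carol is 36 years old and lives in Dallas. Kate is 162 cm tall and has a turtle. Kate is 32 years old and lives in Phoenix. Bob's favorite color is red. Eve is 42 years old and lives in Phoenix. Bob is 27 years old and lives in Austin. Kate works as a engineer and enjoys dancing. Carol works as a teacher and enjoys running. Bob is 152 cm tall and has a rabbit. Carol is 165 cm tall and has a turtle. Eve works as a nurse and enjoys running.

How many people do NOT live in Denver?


Not in Denver: 4

4
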